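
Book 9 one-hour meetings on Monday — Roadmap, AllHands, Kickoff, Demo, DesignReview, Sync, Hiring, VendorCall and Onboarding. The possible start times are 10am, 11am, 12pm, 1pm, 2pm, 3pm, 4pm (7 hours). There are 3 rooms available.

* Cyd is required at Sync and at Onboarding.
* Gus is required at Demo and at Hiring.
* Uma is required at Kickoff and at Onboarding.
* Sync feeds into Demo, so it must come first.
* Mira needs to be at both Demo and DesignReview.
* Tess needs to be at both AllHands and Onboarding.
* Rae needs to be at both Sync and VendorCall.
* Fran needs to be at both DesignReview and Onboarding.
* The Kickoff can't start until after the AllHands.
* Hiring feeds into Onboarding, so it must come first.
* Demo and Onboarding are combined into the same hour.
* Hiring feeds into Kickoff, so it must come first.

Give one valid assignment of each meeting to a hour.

Roadmap=11am; Onboarding=12pm; Hiring=10am; VendorCall=12pm; Sync=10am; Demo=12pm; AllHands=10am; DesignReview=11am; Kickoff=11am

Checking: Sync(10am) before Demo(12pm); Hiring(10am) before Onboarding(12pm); Hiring(10am) before Kickoff(11am); AllHands(10am) before Kickoff(11am); Demo(12pm) != Hiring(10am); Kickoff(11am) != Onboarding(12pm); AllHands(10am) != Onboarding(12pm); Sync(10am) != Onboarding(12pm); Demo(12pm) != DesignReview(11am); Sync(10am) != VendorCall(12pm); DesignReview(11am) != Onboarding(12pm); Demo = Onboarding = 12pm; max 3 per hour (cap 3).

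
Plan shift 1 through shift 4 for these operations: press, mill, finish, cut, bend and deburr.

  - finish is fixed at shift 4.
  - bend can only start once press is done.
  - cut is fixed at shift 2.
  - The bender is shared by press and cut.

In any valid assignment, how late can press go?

shift 3

Downstream work caps press at shift 3.
press at shift 3 is achievable: deburr=shift 1, cut=shift 2, mill=shift 1, finish=shift 4, press=shift 3, bend=shift 4.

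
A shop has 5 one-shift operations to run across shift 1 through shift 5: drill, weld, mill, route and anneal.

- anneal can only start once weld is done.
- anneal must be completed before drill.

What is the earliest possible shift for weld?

Downstream work caps weld at shift 3.
weld at shift 1 is achievable: anneal=shift 2, mill=shift 1, drill=shift 3, weld=shift 1, route=shift 1.

shift 1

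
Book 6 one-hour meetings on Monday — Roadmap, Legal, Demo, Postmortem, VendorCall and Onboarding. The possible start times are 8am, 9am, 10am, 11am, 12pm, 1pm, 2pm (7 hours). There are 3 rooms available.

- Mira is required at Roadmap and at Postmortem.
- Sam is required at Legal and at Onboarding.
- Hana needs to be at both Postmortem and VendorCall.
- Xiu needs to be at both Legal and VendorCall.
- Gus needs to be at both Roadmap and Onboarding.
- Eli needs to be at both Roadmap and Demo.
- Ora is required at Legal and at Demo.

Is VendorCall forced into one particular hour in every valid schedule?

VendorCall can be 8am (e.g. Roadmap=8am, Demo=10am, Postmortem=9am, Onboarding=10am, VendorCall=8am, Legal=9am) or 9am (e.g. Demo -> 9am; Postmortem -> 10am; Roadmap -> 8am; Legal -> 8am; VendorCall -> 9am; Onboarding -> 9am).

No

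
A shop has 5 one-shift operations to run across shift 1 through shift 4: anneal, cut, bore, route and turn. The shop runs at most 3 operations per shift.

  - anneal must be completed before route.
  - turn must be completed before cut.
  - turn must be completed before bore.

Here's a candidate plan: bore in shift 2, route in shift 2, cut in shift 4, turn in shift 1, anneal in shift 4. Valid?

Invalid. anneal must be completed before route.

anneal must be completed before route — violated.
The shop runs at most 3 operations per shift — holds.
turn must be completed before bore — holds.
turn must be completed before cut — holds.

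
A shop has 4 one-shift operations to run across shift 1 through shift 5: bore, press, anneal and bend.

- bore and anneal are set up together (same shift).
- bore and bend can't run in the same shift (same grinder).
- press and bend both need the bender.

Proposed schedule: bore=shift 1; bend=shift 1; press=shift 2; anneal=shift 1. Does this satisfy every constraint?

No. bore and bend can't run in the same shift (same grinder) is not satisfied.

press and bend both need the bender — holds.
bore and bend can't run in the same shift (same grinder) — violated.
bore and anneal are set up together (same shift) — holds.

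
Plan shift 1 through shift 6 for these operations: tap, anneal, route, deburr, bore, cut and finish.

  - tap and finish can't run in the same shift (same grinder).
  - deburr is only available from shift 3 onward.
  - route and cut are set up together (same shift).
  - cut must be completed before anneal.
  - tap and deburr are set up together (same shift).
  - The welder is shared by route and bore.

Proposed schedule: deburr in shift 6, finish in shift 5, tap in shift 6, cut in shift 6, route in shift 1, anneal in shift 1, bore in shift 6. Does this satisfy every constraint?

cut must be completed before anneal — violated.
tap and finish can't run in the same shift (same grinder) — holds.
deburr is only available from shift 3 onward — holds.
The welder is shared by route and bore — holds.
tap and deburr are set up together (same shift) — holds.
route and cut are set up together (same shift) — violated.

No. cut must be completed before anneal is not satisfied.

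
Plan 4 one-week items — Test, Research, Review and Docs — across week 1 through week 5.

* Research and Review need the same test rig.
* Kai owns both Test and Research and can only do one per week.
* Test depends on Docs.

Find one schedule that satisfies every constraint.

Test -> week 2; Docs -> week 1; Review -> week 2; Research -> week 1

Checking: Docs(week 1) before Test(week 2); Test(week 2) != Research(week 1); Research(week 1) != Review(week 2).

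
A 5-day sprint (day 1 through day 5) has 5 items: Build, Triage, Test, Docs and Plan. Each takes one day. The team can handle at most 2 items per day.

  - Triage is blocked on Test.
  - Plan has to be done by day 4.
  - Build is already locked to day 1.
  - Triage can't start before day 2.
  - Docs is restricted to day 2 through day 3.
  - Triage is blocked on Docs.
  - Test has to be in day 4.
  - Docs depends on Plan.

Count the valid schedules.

3

Enumerating: Triage in day 5; Docs in day 2; Test in day 4; Plan in day 1; Build in day 1 | Plan=day 1, Triage=day 5, Build=day 1, Docs=day 3, Test=day 4 | Plan in day 2, Build in day 1, Docs in day 3, Test in day 4, Triage in day 5.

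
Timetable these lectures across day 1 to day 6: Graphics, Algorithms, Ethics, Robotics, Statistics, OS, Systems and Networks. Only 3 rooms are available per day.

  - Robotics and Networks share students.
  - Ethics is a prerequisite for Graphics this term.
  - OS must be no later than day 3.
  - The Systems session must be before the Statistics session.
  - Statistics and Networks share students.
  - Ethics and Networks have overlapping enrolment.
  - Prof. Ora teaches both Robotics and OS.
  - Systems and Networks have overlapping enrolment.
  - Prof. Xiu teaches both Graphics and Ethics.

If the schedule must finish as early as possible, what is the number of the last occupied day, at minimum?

The precedence chain requires at least 2 distinct days.
With at most 3 per day and 8 lectures, at least 3 days are needed.
3 works (last occupied day: day 3): for example Algorithms in day 1, Systems in day 1, Robotics in day 2, Statistics in day 2, OS in day 3, Networks in day 3, Ethics in day 1, Graphics in day 2.

3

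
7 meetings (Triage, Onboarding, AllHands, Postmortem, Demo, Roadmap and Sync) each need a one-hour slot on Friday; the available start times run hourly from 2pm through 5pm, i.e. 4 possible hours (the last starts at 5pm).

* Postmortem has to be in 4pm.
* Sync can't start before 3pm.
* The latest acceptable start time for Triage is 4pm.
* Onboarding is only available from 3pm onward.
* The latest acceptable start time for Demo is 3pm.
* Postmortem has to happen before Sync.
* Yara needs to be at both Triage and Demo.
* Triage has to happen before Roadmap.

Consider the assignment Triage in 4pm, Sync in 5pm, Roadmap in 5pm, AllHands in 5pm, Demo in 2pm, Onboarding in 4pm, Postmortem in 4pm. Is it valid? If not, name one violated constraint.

Yes

Yara needs to be at both Triage and Demo — holds.
Onboarding is only available from 3pm onward — holds.
The latest acceptable start time for Demo is 3pm — holds.
The latest acceptable start time for Triage is 4pm — holds.
Postmortem has to happen before Sync — holds.
Triage has to happen before Roadmap — holds.
Postmortem has to be in 4pm — holds.
Sync can't start before 3pm — holds.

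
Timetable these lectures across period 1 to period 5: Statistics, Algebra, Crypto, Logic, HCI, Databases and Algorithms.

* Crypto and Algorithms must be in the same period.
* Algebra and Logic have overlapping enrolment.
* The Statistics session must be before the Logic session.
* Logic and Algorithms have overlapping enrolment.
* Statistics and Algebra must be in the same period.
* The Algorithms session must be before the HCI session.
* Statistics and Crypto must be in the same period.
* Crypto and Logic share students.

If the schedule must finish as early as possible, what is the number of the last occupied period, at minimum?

The precedence chain requires at least 2 distinct periods.
2 works (last occupied period: period 2): for example Algebra -> period 1; Crypto -> period 1; Databases -> period 1; Logic -> period 2; Statistics -> period 1; Algorithms -> period 1; HCI -> period 2.

period 2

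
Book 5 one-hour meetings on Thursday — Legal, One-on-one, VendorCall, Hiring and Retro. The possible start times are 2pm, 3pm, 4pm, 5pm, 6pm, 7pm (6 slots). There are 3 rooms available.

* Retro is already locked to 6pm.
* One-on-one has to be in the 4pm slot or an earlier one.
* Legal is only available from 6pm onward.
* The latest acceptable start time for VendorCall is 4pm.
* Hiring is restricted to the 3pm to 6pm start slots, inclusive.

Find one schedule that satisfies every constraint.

Legal in 6pm; Hiring in 3pm; VendorCall in 2pm; One-on-one in 2pm; Retro in 6pm

Checking: Legal=6pm in [6pm,7pm]; One-on-one=2pm in [2pm,4pm]; Hiring=3pm in [3pm,6pm]; VendorCall=2pm in [2pm,4pm]; Retro=6pm in [6pm,6pm]; max 2 per slot (cap 3).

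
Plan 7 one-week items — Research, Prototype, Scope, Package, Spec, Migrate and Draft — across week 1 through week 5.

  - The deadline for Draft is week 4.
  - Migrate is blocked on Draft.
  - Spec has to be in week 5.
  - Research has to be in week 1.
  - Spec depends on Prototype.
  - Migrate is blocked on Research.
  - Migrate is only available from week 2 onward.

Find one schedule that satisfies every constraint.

Draft=week 1, Research=week 1, Migrate=week 2, Scope=week 1, Package=week 1, Spec=week 5, Prototype=week 1

Checking: Draft(week 1) before Migrate(week 2); Prototype(week 1) before Spec(week 5); Research(week 1) before Migrate(week 2); Research=week 1 in [week 1,week 1]; Spec=week 5 in [week 5,week 5]; Migrate=week 2 in [week 2,week 5]; Draft=week 1 in [week 1,week 4].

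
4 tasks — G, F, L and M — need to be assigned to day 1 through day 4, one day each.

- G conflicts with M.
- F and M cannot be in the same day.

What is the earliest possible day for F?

day 1

F at day 1 is achievable: M=day 2, F=day 1, G=day 1, L=day 1.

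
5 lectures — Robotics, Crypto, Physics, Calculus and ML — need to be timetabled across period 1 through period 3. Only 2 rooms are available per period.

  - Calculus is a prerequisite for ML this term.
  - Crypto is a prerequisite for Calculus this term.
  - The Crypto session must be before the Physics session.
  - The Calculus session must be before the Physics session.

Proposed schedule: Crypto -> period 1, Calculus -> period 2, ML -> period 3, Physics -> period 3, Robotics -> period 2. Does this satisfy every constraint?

Yes, all constraints hold

The Calculus session must be before the Physics session — holds.
Calculus is a prerequisite for ML this term — holds.
Crypto is a prerequisite for Calculus this term — holds.
Only 2 rooms are available per period — holds.
The Crypto session must be before the Physics session — holds.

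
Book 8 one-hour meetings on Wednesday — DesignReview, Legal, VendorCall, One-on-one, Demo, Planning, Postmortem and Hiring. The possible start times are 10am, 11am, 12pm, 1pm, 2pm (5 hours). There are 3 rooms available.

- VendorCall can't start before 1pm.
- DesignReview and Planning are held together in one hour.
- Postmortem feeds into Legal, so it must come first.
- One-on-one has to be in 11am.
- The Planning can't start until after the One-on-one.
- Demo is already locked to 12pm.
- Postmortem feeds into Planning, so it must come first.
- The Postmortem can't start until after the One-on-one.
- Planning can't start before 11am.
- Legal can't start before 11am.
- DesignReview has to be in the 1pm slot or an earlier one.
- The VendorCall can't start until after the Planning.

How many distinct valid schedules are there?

Splitting on Legal: it can be 1pm (4), 2pm (5). Listing each branch's schedules as (DesignReview, VendorCall, One-on-one, Demo, Planning, Postmortem, Hiring):
Legal=1pm: (1pm,2pm,11am,12pm,1pm,12pm,10am) (1pm,2pm,11am,12pm,1pm,12pm,11am) (1pm,2pm,11am,12pm,1pm,12pm,12pm) (1pm,2pm,11am,12pm,1pm,12pm,2pm) — 4.
Legal=2pm: (1pm,2pm,11am,12pm,1pm,12pm,10am) (1pm,2pm,11am,12pm,1pm,12pm,11am) (1pm,2pm,11am,12pm,1pm,12pm,12pm) (1pm,2pm,11am,12pm,1pm,12pm,1pm) (1pm,2pm,11am,12pm,1pm,12pm,2pm) — 5.
Summing: 4 + 5 = 9.

9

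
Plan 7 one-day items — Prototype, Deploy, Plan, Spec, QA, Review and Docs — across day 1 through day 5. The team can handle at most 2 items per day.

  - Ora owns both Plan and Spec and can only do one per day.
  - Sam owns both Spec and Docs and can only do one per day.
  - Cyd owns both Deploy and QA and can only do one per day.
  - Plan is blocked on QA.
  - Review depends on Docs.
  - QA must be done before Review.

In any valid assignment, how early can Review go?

day 2

Precedence pushes Review to at least day 2.
Review at day 2 is achievable: Review=day 2; Docs=day 1; Deploy=day 3; Plan=day 2; QA=day 1; Spec=day 4; Prototype=day 3.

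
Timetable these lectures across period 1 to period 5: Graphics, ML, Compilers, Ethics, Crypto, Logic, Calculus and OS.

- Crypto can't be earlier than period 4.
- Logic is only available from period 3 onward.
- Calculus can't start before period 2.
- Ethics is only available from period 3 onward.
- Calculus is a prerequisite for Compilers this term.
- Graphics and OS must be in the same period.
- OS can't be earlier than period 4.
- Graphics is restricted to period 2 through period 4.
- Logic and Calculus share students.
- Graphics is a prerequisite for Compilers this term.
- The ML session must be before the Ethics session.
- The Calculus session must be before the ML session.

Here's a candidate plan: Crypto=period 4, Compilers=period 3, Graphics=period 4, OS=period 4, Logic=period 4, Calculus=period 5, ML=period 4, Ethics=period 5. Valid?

OS can't be earlier than period 4 — holds.
The ML session must be before the Ethics session — holds.
The Calculus session must be before the ML session — violated.
Logic is only available from period 3 onward — holds.
Graphics is restricted to period 2 through period 4 — holds.
Graphics is a prerequisite for Compilers this term — violated.
Graphics and OS must be in the same period — holds.
Ethics is only available from period 3 onward — holds.
Calculus can't start before period 2 — holds.
Crypto can't be earlier than period 4 — holds.
Calculus is a prerequisite for Compilers this term — violated.
Logic and Calculus share students — holds.

Invalid. Calculus is a prerequisite for Compilers this term.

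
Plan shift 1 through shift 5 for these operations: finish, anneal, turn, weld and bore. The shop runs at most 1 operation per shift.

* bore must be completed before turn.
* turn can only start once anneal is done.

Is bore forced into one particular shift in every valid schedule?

No

bore can be shift 1 (e.g. weld -> shift 5; bore -> shift 1; finish -> shift 4; anneal -> shift 2; turn -> shift 3) or shift 2 (e.g. turn=shift 3, bore=shift 2, anneal=shift 1, finish=shift 4, weld=shift 5).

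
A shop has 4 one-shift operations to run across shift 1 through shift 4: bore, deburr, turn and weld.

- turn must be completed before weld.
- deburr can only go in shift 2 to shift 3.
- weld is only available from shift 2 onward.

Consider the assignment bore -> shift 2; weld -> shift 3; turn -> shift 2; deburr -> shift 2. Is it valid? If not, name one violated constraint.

turn must be completed before weld — holds.
weld is only available from shift 2 onward — holds.
deburr can only go in shift 2 to shift 3 — holds.

Yes, all constraints hold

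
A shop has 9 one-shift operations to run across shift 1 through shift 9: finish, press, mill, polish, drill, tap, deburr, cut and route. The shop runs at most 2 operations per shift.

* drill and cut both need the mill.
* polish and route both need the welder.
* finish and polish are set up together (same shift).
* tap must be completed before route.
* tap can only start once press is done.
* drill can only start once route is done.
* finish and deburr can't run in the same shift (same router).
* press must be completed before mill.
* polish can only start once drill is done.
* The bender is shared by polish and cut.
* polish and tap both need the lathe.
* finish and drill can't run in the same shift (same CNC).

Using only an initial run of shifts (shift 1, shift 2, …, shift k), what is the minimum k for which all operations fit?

The precedence chain requires at least 5 distinct shifts.
With at most 2 per shift and 9 operations, at least 5 shifts are needed.
5 works (last occupied shift: shift 5): for example press in shift 1, mill in shift 2, tap in shift 2, cut in shift 3, drill in shift 4, finish in shift 5, route in shift 3, deburr in shift 1, polish in shift 5.

5 shifts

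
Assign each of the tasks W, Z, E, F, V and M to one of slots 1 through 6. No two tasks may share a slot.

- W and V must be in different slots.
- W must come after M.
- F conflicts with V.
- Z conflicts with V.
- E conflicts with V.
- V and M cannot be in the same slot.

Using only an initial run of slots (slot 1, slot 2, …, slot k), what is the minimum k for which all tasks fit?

The precedence chain requires at least 2 distinct slots.
With at most 1 per slot and 6 tasks, at least 6 slots are needed.
6 works (last occupied slot: 6): for example F -> 5, Z -> 3, W -> 2, E -> 4, M -> 1, V -> 6.

6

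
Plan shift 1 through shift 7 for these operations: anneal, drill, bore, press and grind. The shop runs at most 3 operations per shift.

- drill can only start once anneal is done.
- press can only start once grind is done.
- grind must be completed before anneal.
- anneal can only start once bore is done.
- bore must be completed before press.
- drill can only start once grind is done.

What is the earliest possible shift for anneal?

shift 2

Precedence pushes anneal to at least shift 2; downstream work caps anneal at shift 6.
anneal at shift 2 is achievable: drill=shift 3; grind=shift 1; anneal=shift 2; press=shift 2; bore=shift 1.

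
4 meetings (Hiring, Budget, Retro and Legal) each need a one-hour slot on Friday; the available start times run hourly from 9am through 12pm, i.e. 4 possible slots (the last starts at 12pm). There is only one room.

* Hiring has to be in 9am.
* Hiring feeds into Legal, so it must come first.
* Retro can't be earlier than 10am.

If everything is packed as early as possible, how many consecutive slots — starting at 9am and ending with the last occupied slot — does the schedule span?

4

The precedence chain requires at least 2 distinct slots.
With at most 1 per slot and 4 meetings, at least 4 slots are needed.
4 works (last occupied slot: 12pm): for example Legal=11am, Retro=10am, Hiring=9am, Budget=12pm.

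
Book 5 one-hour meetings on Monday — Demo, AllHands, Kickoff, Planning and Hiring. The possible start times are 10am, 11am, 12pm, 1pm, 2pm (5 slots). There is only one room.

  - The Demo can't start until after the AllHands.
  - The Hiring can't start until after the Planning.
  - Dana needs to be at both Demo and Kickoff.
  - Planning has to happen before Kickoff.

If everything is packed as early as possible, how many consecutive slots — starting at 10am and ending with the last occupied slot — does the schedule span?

The precedence chain requires at least 2 distinct slots.
With at most 1 per slot and 5 meetings, at least 5 slots are needed.
5 works (last occupied slot: 2pm): for example Planning -> 10am, Demo -> 12pm, AllHands -> 11am, Kickoff -> 1pm, Hiring -> 2pm.

5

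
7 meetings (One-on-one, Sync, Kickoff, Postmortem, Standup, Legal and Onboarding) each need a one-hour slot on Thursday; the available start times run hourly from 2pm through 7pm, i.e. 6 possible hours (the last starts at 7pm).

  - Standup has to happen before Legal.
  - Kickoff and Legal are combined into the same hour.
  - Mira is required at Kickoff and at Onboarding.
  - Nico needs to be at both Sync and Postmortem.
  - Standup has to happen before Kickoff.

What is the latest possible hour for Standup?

6pm

Downstream work caps Standup at 6pm.
Standup at 6pm is achievable: Kickoff in 7pm; Postmortem in 3pm; Legal in 7pm; One-on-one in 2pm; Sync in 2pm; Standup in 6pm; Onboarding in 2pm.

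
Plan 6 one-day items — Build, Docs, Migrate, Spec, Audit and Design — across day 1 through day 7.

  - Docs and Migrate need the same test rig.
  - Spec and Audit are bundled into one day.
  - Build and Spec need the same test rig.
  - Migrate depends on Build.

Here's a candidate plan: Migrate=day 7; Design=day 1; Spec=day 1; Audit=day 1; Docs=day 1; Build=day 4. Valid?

Spec and Audit are bundled into one day — holds.
Docs and Migrate need the same test rig — holds.
Build and Spec need the same test rig — holds.
Migrate depends on Build — holds.

Valid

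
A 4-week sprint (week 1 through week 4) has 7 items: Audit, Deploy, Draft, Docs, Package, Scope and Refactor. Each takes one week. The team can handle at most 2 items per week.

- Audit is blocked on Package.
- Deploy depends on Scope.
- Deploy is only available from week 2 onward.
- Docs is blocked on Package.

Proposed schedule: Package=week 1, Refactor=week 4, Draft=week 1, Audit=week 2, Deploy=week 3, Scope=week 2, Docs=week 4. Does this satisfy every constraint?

The team can handle at most 2 items per week — holds.
Docs is blocked on Package — holds.
Deploy depends on Scope — holds.
Audit is blocked on Package — holds.
Deploy is only available from week 2 onward — holds.

Yes, all constraints hold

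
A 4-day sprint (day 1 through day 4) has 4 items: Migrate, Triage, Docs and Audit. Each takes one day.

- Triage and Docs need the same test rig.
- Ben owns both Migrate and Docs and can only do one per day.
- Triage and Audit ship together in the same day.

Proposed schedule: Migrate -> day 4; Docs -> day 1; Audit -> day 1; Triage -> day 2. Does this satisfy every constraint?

Triage and Docs need the same test rig — holds.
Ben owns both Migrate and Docs and can only do one per day — holds.
Triage and Audit ship together in the same day — violated.

No — it violates: Triage and Audit ship together in the same day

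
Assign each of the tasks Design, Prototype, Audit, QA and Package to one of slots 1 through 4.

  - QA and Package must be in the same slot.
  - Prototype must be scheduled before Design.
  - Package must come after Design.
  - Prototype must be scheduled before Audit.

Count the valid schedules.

Splitting on Design: it can be 2 (6), 3 (5). Listing each branch's schedules as (Prototype, Audit, QA, Package):
Design=2: (1,2,3,3) (1,2,4,4) (1,3,3,3) (1,3,4,4) (1,4,3,3) (1,4,4,4) — 6.
Design=3: (1,2,4,4) (1,3,4,4) (1,4,4,4) (2,3,4,4) (2,4,4,4) — 5.
Summing: 6 + 5 = 11.

11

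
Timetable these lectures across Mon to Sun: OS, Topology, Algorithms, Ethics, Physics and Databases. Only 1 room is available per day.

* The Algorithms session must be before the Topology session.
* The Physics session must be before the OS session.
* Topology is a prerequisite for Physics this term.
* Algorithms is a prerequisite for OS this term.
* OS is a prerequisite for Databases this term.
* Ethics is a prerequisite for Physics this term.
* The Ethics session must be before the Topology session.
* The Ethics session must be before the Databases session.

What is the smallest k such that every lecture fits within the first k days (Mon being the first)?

6

The precedence chain requires at least 5 distinct days.
With at most 1 per day and 6 lectures, at least 6 days are needed.
6 works (last occupied day: Sat): for example Databases=Sat; OS=Fri; Physics=Thu; Ethics=Mon; Algorithms=Tue; Topology=Wed.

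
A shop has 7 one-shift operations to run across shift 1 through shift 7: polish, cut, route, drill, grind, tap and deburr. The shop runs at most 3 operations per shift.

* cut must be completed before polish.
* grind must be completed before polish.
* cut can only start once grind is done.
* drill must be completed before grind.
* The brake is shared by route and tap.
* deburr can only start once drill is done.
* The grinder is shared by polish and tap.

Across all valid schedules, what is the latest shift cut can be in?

Precedence pushes cut to at least shift 3; downstream work caps cut at shift 6.
cut at shift 6 is achievable: deburr -> shift 2; drill -> shift 1; tap -> shift 2; cut -> shift 6; polish -> shift 7; grind -> shift 2; route -> shift 1.

shift 6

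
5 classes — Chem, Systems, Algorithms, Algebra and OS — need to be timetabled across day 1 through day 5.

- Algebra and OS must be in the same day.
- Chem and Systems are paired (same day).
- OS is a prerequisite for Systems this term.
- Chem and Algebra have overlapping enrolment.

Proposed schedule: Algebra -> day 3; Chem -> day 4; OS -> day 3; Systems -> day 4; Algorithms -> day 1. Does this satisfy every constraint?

OS is a prerequisite for Systems this term — holds.
Algebra and OS must be in the same day — holds.
Chem and Algebra have overlapping enrolment — holds.
Chem and Systems are paired (same day) — holds.

Yes, all constraints hold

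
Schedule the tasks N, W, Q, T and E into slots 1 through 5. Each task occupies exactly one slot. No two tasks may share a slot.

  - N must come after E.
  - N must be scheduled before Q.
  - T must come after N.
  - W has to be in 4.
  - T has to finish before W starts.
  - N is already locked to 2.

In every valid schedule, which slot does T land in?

3

N is fixed at 2 and must come before T, so T is at least 3.
W is fixed at 4 and must come after T, so T is at most 3.
So T must be 3.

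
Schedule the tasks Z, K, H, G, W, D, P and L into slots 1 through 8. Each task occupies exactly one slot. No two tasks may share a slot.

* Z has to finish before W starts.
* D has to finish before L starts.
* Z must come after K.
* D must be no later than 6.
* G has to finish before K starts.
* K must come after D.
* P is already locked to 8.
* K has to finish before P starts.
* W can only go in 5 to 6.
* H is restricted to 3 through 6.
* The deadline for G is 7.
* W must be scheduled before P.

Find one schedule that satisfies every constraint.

P -> 8; W -> 5; Z -> 4; L -> 7; G -> 2; K -> 3; H -> 6; D -> 1

Checking: D(1) before L(7); D(1) before K(3); K(3) before Z(4); K(3) before P(8); G(2) before K(3); Z(4) before W(5); W(5) before P(8); G=2 in [1,7]; P=8 in [8,8]; H=6 in [3,6]; W=5 in [5,6]; D=1 in [1,6]; max 1 per slot (cap 1).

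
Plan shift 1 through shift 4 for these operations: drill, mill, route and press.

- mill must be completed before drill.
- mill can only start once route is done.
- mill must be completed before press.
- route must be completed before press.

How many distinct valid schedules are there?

Splitting on drill: it can be shift 3 (2), shift 4 (4). Listing each branch's schedules as (mill, route, press) by shift number:
drill=shift 3: (2,1,3) (2,1,4) — 2.
drill=shift 4: (2,1,3) (2,1,4) (3,1,4) (3,2,4) — 4.
Summing: 2 + 4 = 6.

6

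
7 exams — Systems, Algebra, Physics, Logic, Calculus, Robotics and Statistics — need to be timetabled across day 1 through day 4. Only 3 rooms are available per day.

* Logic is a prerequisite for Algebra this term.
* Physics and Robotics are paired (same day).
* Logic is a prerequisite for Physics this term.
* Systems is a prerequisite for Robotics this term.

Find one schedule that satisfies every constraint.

Calculus -> day 1; Systems -> day 1; Robotics -> day 2; Logic -> day 1; Algebra -> day 2; Statistics -> day 3; Physics -> day 2

Checking: Systems(day 1) before Robotics(day 2); Logic(day 1) before Physics(day 2); Logic(day 1) before Algebra(day 2); Physics = Robotics = day 2; max 3 per day (cap 3).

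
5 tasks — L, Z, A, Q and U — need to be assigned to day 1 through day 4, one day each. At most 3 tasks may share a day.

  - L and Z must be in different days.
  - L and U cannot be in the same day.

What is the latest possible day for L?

L at day 4 is achievable: A in day 1, U in day 2, L in day 4, Z in day 1, Q in day 1.

day 4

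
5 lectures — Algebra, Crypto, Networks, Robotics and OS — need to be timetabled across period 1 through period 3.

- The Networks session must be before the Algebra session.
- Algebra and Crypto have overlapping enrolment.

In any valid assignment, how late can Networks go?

Downstream work caps Networks at period 2.
Networks at period 2 is achievable: OS in period 1, Algebra in period 3, Crypto in period 1, Robotics in period 1, Networks in period 2.

period 2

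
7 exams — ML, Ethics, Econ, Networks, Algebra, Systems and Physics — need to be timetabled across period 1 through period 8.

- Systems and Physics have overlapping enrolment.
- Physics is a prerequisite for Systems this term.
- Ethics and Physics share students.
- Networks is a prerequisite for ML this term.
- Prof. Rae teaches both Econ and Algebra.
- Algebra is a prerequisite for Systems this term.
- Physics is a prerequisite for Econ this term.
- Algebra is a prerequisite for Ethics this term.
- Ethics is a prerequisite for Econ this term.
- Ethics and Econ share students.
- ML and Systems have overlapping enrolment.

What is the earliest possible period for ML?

Precedence pushes ML to at least period 2.
ML at period 2 is achievable: Systems -> period 3; Algebra -> period 1; Econ -> period 3; Physics -> period 1; ML -> period 2; Ethics -> period 2; Networks -> period 1.

period 2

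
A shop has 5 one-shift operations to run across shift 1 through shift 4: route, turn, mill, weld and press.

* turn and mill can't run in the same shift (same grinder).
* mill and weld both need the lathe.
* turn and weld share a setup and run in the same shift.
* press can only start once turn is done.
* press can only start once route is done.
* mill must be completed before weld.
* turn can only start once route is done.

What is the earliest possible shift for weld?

Precedence pushes weld to at least shift 2; weld must be in the same shift as turn, which can't be after shift 3, so weld is at most shift 3.
weld at shift 2 is achievable: turn=shift 2, press=shift 3, mill=shift 1, weld=shift 2, route=shift 1.

shift 2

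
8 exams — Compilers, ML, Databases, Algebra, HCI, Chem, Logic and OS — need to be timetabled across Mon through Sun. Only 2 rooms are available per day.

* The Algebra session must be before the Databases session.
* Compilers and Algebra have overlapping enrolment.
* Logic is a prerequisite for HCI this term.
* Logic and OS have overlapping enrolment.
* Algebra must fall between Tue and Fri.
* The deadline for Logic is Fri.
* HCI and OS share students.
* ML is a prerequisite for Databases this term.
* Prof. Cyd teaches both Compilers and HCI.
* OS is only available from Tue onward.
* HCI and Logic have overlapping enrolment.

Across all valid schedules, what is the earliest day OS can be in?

Tue

OS is available from Tue.
OS at Tue is achievable: Chem=Thu, Databases=Wed, OS=Tue, Algebra=Tue, Compilers=Thu, HCI=Wed, ML=Mon, Logic=Mon.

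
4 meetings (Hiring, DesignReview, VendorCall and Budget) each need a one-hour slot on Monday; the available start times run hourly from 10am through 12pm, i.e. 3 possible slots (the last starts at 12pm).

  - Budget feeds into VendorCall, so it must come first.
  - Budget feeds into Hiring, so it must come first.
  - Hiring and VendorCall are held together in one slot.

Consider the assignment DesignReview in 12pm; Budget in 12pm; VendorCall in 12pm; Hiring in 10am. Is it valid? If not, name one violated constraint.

Budget feeds into VendorCall, so it must come first — violated.
Hiring and VendorCall are held together in one slot — violated.
Budget feeds into Hiring, so it must come first — violated.

Invalid. Budget feeds into Hiring, so it must come first.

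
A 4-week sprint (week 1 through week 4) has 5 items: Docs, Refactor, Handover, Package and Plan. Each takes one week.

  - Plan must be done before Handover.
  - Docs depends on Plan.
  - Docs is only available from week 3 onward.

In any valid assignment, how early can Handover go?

week 2

Precedence pushes Handover to at least week 2.
Handover at week 2 is achievable: Package -> week 1, Handover -> week 2, Docs -> week 3, Plan -> week 1, Refactor -> week 1.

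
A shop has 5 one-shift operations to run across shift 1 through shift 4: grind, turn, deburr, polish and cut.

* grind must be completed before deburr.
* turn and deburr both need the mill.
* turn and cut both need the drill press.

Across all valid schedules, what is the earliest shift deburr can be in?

shift 2

Precedence pushes deburr to at least shift 2.
deburr at shift 2 is achievable: turn=shift 1; polish=shift 1; deburr=shift 2; grind=shift 1; cut=shift 2.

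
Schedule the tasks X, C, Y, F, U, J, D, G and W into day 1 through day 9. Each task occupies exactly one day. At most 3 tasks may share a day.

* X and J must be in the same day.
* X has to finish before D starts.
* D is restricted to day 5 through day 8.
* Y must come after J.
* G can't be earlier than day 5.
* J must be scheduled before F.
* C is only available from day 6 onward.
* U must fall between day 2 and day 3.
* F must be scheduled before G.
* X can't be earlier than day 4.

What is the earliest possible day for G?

G is available from day 5; precedence pushes G to at least day 6.
G at day 6 is achievable: X=day 4, C=day 6, W=day 1, G=day 6, D=day 5, Y=day 5, U=day 2, F=day 5, J=day 4.

day 6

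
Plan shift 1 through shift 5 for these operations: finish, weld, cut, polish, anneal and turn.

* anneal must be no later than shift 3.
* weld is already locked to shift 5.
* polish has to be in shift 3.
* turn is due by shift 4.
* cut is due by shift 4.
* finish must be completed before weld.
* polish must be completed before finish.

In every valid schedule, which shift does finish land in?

polish is fixed at shift 3 and must come before finish, so finish is at least shift 4.
weld is fixed at shift 5 and must come after finish, so finish is at most shift 4.
So finish must be shift 4.

shift 4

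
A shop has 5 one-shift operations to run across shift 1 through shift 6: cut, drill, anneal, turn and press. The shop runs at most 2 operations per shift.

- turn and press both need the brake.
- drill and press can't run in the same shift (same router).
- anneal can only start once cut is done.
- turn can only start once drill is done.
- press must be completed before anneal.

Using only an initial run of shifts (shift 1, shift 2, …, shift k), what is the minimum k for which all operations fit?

The precedence chain requires at least 2 distinct shifts.
With at most 2 per shift and 5 operations, at least 3 shifts are needed.
3 works (last occupied shift: shift 3): for example turn=shift 3; anneal=shift 2; cut=shift 1; press=shift 1; drill=shift 2.

3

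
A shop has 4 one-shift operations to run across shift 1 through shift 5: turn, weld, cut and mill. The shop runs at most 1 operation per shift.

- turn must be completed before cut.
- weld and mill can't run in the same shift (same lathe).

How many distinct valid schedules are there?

60

Splitting on turn: it can be shift 1 (24), shift 2 (18), shift 3 (12), shift 4 (6). Listing each branch's schedules as (weld, cut, mill) by shift number:
turn=shift 1: (2,3,4) (2,3,5) (2,4,3) (2,4,5) (2,5,3) (2,5,4) (3,2,4) (3,2,5) (3,4,2) (3,4,5) (3,5,2) (3,5,4) (4,2,3) (4,2,5) (4,3,2) (4,3,5) (4,5,2) (4,5,3) (5,2,3) (5,2,4) (5,3,2) (5,3,4) (5,4,2) (5,4,3) — 24.
turn=shift 2: (1,3,4) (1,3,5) (1,4,3) (1,4,5) (1,5,3) (1,5,4) (3,4,1) (3,4,5) (3,5,1) (3,5,4) (4,3,1) (4,3,5) (4,5,1) (4,5,3) (5,3,1) (5,3,4) (5,4,1) (5,4,3) — 18.
turn=shift 3: (1,4,2) (1,4,5) (1,5,2) (1,5,4) (2,4,1) (2,4,5) (2,5,1) (2,5,4) (4,5,1) (4,5,2) (5,4,1) (5,4,2) — 12.
turn=shift 4: (1,5,2) (1,5,3) (2,5,1) (2,5,3) (3,5,1) (3,5,2) — 6.
Summing: 24 + 18 + 12 + 6 = 60.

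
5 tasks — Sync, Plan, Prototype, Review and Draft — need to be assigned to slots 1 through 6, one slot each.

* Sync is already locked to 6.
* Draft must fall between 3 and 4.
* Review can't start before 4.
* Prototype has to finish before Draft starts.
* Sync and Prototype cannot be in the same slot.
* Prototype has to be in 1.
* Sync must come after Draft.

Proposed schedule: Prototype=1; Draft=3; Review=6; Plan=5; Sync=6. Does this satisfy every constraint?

Yes, all constraints hold

Sync is already locked to 6 — holds.
Sync and Prototype cannot be in the same slot — holds.
Review can't start before 4 — holds.
Prototype has to be in 1 — holds.
Sync must come after Draft — holds.
Draft must fall between 3 and 4 — holds.
Prototype has to finish before Draft starts — holds.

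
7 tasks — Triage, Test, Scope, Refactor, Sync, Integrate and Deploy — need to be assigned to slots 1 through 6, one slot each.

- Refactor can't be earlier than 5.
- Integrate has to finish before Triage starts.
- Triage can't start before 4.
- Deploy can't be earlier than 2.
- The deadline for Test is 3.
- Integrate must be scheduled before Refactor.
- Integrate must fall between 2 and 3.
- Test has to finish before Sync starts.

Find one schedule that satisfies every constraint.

Refactor in 5, Integrate in 2, Sync in 2, Deploy in 2, Test in 1, Scope in 1, Triage in 4

Checking: Integrate(2) before Triage(4); Test(1) before Sync(2); Integrate(2) before Refactor(5); Deploy=2 in [2,6]; Integrate=2 in [2,3]; Test=1 in [1,3]; Triage=4 in [4,6]; Refactor=5 in [5,6].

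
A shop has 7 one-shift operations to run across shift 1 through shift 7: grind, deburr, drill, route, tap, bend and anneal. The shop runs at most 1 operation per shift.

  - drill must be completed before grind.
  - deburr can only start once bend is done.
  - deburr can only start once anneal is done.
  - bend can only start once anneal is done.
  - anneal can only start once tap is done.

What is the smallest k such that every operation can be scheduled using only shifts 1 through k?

The precedence chain requires at least 4 distinct shifts.
With at most 1 per shift and 7 operations, at least 7 shifts are needed.
7 works (last occupied shift: shift 7): for example deburr in shift 4, grind in shift 6, bend in shift 3, drill in shift 5, tap in shift 1, route in shift 7, anneal in shift 2.

7 shifts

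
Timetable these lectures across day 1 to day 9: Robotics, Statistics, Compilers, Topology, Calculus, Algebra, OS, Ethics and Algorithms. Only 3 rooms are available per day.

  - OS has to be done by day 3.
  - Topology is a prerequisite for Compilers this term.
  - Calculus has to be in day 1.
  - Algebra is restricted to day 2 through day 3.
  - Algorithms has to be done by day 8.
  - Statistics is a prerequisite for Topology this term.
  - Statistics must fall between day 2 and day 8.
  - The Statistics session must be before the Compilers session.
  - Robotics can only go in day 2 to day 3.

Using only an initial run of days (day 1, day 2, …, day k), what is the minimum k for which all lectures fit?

4 days

The precedence chain requires at least 3 distinct days.
With at most 3 per day and 9 lectures, at least 3 days are needed.
Propagating the time windows through the other constraints, Compilers can't land before day 4, so the schedule must run through at least day 4.
4 works (last occupied day: day 4): for example Statistics=day 2; Calculus=day 1; Robotics=day 2; Algebra=day 2; Ethics=day 1; Algorithms=day 3; OS=day 1; Compilers=day 4; Topology=day 3.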